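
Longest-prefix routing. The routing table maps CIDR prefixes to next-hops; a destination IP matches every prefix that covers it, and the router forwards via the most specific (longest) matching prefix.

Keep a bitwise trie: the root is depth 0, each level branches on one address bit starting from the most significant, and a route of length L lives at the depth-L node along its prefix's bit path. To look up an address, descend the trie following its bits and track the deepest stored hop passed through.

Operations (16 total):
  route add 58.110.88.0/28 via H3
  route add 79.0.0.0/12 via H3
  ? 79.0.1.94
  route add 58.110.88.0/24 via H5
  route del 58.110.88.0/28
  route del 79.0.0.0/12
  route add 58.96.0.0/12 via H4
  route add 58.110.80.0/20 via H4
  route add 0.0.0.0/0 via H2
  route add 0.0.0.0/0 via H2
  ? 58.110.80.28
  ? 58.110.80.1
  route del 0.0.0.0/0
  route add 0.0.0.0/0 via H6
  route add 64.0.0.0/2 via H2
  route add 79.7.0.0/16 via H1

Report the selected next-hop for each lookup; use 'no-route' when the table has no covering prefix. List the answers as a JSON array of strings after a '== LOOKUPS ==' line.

Process each operation:
  add 58.110.88.0/28 -> H3 at depth 28
  add 79.0.0.0/12 -> H3 at depth 12
  lookup 79.0.1.94: bits 010011110000 walk d0:-→d1:-→d2:-→d3:-→d4:-→d5:-→d6:-→d7:-→d8:-→d9:-→d10:-→d11:-→d12:H3 -> H3
  add 58.110.88.0/24 -> H5 at depth 24
  del 58.110.88.0/28 (clear depth 28)
  del 79.0.0.0/12 (clear depth 12)
  add 58.96.0.0/12 -> H4 at depth 12
  add 58.110.80.0/20 -> H4 at depth 20
  add 0.0.0.0/0 -> H2 at depth 0
  add 0.0.0.0/0 -> H2 at depth 0
  lookup 58.110.80.28: bits 00111010011011100101 walk d0:H2→d1:-→d2:-→d3:-→d4:-→d5:-→d6:-→d7:-→d8:-→d9:-→d10:-→d11:-→d12:H4→d13:-→d14:-→d15:-→d16:-→d17:-→d18:-→d19:-→d20:H4 -> H4
  lookup 58.110.80.1: bits 00111010011011100101 walk d0:H2→d1:-→d2:-→d3:-→d4:-→d5:-→d6:-→d7:-→d8:-→d9:-→d10:-→d11:-→d12:H4→d13:-→d14:-→d15:-→d16:-→d17:-→d18:-→d19:-→d20:H4 -> H4
  del 0.0.0.0/0 (clear depth 0)
  add 0.0.0.0/0 -> H6 at depth 0
  add 64.0.0.0/2 -> H2 at depth 2
  add 79.7.0.0/16 -> H1 at depth 16

== LOOKUPS ==
["H3","H4","H4"]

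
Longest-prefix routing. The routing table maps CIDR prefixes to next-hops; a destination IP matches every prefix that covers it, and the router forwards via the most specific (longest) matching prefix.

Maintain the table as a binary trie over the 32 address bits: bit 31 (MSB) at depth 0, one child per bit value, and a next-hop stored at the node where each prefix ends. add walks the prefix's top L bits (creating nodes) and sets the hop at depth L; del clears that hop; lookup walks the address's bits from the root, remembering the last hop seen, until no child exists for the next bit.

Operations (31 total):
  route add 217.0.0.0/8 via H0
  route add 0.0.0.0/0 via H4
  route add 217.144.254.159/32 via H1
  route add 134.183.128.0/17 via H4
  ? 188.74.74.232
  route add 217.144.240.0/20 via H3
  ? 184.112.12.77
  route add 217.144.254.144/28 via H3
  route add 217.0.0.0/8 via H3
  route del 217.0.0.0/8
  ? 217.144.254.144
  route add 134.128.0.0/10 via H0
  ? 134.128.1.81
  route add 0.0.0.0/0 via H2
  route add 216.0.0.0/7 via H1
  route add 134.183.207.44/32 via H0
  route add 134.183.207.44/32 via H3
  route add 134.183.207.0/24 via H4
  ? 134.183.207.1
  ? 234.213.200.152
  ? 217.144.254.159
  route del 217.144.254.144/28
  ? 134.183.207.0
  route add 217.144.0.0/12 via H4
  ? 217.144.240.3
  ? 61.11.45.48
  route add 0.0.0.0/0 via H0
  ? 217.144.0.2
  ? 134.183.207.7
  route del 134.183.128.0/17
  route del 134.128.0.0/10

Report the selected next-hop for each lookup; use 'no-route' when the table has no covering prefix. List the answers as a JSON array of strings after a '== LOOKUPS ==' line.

Trace:
  add 217.0.0.0/8 -> H0 at depth 8
  add 0.0.0.0/0 -> H4 at depth 0
  add 217.144.254.159/32 -> H1 at depth 32
  add 134.183.128.0/17 -> H4 at depth 17
  ? 188.74.74.232  path d0:H4→d1:-→d2:-  best=H4
  add 217.144.240.0/20 -> H3 at depth 20
  ? 184.112.12.77  path d0:H4→d1:-→d2:-  best=H4
  add 217.144.254.144/28 -> H3 at depth 28
  add 217.0.0.0/8 -> H3 at depth 8
  - 217.0.0.0/8 clear@8
  ? 217.144.254.144  path d0:H4→d1:-→d2:-→d3:-→d4:-→d5:-→d6:-→d7:-→d8:-→d9:-→d10:-→d11:-→d12:-→d13:-→d14:-→d15:-→d16:-→d17:-→d18:-→d19:-→d20:H3→d21:-→d22:-→d23:-→d24:-→d25:-→d26:-→d27:-→d28:H3  best=H3
  add 134.128.0.0/10 -> H0 at depth 10
  ? 134.128.1.81  path d0:H4→d1:-→d2:-→d3:-→d4:-→d5:-→d6:-→d7:-→d8:-→d9:-→d10:H0  best=H0
  add 0.0.0.0/0 -> H2 at depth 0
  add 216.0.0.0/7 -> H1 at depth 7
  add 134.183.207.44/32 -> H0 at depth 32
  add 134.183.207.44/32 -> H3 at depth 32
  add 134.183.207.0/24 -> H4 at depth 24
  ? 134.183.207.1  path d0:H2→d1:-→d2:-→d3:-→d4:-→d5:-→d6:-→d7:-→d8:-→d9:-→d10:H0→d11:-→d12:-→d13:-→d14:-→d15:-→d16:-→d17:H4→d18:-→d19:-→d20:-→d21:-→d22:-→d23:-→d24:H4→d25:-→d26:-  best=H4
  ? 234.213.200.152  path d0:H2→d1:-→d2:-  best=H2
  ? 217.144.254.159  path d0:H2→d1:-→d2:-→d3:-→d4:-→d5:-→d6:-→d7:H1→d8:-→d9:-→d10:-→d11:-→d12:-→d13:-→d14:-→d15:-→d16:-→d17:-→d18:-→d19:-→d20:H3→d21:-→d22:-→d23:-→d24:-→d25:-→d26:-→d27:-→d28:H3→d29:-→d30:-→d31:-→d32:H1  best=H1
  - 217.144.254.144/28 clear@28
  ? 134.183.207.0  path d0:H2→d1:-→d2:-→d3:-→d4:-→d5:-→d6:-→d7:-→d8:-→d9:-→d10:H0→d11:-→d12:-→d13:-→d14:-→d15:-→d16:-→d17:H4→d18:-→d19:-→d20:-→d21:-→d22:-→d23:-→d24:H4→d25:-→d26:-  best=H4
  add 217.144.0.0/12 -> H4 at depth 12
  ? 217.144.240.3  path d0:H2→d1:-→d2:-→d3:-→d4:-→d5:-→d6:-→d7:H1→d8:-→d9:-→d10:-→d11:-→d12:H4→d13:-→d14:-→d15:-→d16:-→d17:-→d18:-→d19:-→d20:H3  best=H3
  ? 61.11.45.48  path d0:H2  best=H2
  add 0.0.0.0/0 -> H0 at depth 0
  ? 217.144.0.2  path d0:H0→d1:-→d2:-→d3:-→d4:-→d5:-→d6:-→d7:H1→d8:-→d9:-→d10:-→d11:-→d12:H4→d13:-→d14:-→d15:-→d16:-  best=H4
  ? 134.183.207.7  path d0:H0→d1:-→d2:-→d3:-→d4:-→d5:-→d6:-→d7:-→d8:-→d9:-→d10:H0→d11:-→d12:-→d13:-→d14:-→d15:-→d16:-→d17:H4→d18:-→d19:-→d20:-→d21:-→d22:-→d23:-→d24:H4→d25:-→d26:-  best=H4
  - 134.183.128.0/17 clear@17
  - 134.128.0.0/10 clear@10

== LOOKUPS ==
["H4","H4","H3","H0","H4","H2","H1","H4","H3","H2","H4","H4"]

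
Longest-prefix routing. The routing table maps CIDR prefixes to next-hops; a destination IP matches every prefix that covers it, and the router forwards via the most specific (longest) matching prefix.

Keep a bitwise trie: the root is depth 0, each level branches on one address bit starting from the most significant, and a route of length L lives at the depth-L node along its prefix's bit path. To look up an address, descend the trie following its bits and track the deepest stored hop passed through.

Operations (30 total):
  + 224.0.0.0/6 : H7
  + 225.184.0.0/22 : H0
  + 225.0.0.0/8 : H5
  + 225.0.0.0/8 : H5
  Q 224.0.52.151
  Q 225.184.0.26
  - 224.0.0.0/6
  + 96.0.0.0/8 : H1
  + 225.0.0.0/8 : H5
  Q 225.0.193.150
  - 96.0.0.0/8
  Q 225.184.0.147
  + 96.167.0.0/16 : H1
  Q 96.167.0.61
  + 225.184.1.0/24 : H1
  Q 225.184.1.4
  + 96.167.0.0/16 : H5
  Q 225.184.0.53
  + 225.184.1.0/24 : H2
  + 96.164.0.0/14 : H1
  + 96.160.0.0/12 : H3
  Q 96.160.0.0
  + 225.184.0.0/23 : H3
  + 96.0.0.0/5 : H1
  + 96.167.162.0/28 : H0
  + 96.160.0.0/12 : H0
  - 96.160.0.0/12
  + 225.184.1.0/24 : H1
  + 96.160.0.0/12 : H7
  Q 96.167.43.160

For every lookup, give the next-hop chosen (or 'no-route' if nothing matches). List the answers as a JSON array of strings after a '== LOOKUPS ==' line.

Trace:
  + 224.0.0.0/6 (H7) depth=6
  + 225.184.0.0/22 (H0) depth=22
  + 225.0.0.0/8 (H5) depth=8
  + 225.0.0.0/8 (H5) depth=8
  lookup 224.0.52.151: bits 1110000 walk d0:-→d1:-→d2:-→d3:-→d4:-→d5:-→d6:H7→d7:- -> H7
  lookup 225.184.0.26: bits 1110000110111000000000 walk d0:-→d1:-→d2:-→d3:-→d4:-→d5:-→d6:H7→d7:-→d8:H5→d9:-→d10:-→d11:-→d12:-→d13:-→d14:-→d15:-→d16:-→d17:-→d18:-→d19:-→d20:-→d21:-→d22:H0 -> H0
  - 224.0.0.0/6 clear@6
  + 96.0.0.0/8 (H1) depth=8
  + 225.0.0.0/8 (H5) depth=8
  lookup 225.0.193.150: bits 11100001 walk d0:-→d1:-→d2:-→d3:-→d4:-→d5:-→d6:-→d7:-→d8:H5 -> H5
  - 96.0.0.0/8 clear@8
  lookup 225.184.0.147: bits 1110000110111000000000 walk d0:-→d1:-→d2:-→d3:-→d4:-→d5:-→d6:-→d7:-→d8:H5→d9:-→d10:-→d11:-→d12:-→d13:-→d14:-→d15:-→d16:-→d17:-→d18:-→d19:-→d20:-→d21:-→d22:H0 -> H0
  + 96.167.0.0/16 (H1) depth=16
  lookup 96.167.0.61: bits 0110000010100111 walk d0:-→d1:-→d2:-→d3:-→d4:-→d5:-→d6:-→d7:-→d8:-→d9:-→d10:-→d11:-→d12:-→d13:-→d14:-→d15:-→d16:H1 -> H1
  + 225.184.1.0/24 (H1) depth=24
  lookup 225.184.1.4: bits 111000011011100000000001 walk d0:-→d1:-→d2:-→d3:-→d4:-→d5:-→d6:-→d7:-→d8:H5→d9:-→d10:-→d11:-→d12:-→d13:-→d14:-→d15:-→d16:-→d17:-→d18:-→d19:-→d20:-→d21:-→d22:H0→d23:-→d24:H1 -> H1
  + 96.167.0.0/16 (H5) depth=16
  lookup 225.184.0.53: bits 11100001101110000000000 walk d0:-→d1:-→d2:-→d3:-→d4:-→d5:-→d6:-→d7:-→d8:H5→d9:-→d10:-→d11:-→d12:-→d13:-→d14:-→d15:-→d16:-→d17:-→d18:-→d19:-→d20:-→d21:-→d22:H0→d23:- -> H0
  + 225.184.1.0/24 (H2) depth=24
  + 96.164.0.0/14 (H1) depth=14
  + 96.160.0.0/12 (H3) depth=12
  lookup 96.160.0.0: bits 0110000010100 walk d0:-→d1:-→d2:-→d3:-→d4:-→d5:-→d6:-→d7:-→d8:-→d9:-→d10:-→d11:-→d12:H3→d13:- -> H3
  + 225.184.0.0/23 (H3) depth=23
  + 96.0.0.0/5 (H1) depth=5
  + 96.167.162.0/28 (H0) depth=28
  + 96.160.0.0/12 (H0) depth=12
  - 96.160.0.0/12 clear@12
  + 225.184.1.0/24 (H1) depth=24
  + 96.160.0.0/12 (H7) depth=12
  lookup 96.167.43.160: bits 0110000010100111 walk d0:-→d1:-→d2:-→d3:-→d4:-→d5:H1→d6:-→d7:-→d8:-→d9:-→d10:-→d11:-→d12:H7→d13:-→d14:H1→d15:-→d16:H5 -> H5

== LOOKUPS ==
["H7","H0","H5","H0","H1","H1","H0","H3","H5"]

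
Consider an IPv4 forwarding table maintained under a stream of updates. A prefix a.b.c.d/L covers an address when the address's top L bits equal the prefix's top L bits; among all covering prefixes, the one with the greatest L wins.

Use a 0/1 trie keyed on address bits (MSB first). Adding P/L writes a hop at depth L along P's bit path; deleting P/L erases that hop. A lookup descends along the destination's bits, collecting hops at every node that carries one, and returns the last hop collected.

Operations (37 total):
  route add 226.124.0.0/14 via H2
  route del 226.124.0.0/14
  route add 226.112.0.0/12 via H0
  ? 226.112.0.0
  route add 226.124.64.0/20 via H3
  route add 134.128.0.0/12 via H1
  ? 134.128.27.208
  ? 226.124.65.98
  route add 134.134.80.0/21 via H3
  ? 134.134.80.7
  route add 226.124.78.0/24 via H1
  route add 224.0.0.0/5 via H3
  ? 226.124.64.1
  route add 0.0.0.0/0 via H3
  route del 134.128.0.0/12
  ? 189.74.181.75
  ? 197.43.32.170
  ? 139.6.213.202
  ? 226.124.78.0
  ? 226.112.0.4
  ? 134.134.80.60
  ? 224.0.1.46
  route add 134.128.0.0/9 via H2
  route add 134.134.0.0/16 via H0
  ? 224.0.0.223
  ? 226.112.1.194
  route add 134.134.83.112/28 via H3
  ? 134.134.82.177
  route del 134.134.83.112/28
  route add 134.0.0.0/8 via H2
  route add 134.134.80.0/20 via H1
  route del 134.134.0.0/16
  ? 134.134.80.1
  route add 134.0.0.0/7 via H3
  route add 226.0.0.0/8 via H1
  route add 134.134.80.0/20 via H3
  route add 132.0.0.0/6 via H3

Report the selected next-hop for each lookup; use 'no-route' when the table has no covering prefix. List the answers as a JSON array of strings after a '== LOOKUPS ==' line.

Trace:
  + 226.124.0.0/14 (H2) depth=14
  del 226.124.0.0/14 (clear depth 14)
  + 226.112.0.0/12 (H0) depth=12
  ? 226.112.0.0  path d0:-→d1:-→d2:-→d3:-→d4:-→d5:-→d6:-→d7:-→d8:-→d9:-→d10:-→d11:-→d12:H0  best=H0
  + 226.124.64.0/20 (H3) depth=20
  + 134.128.0.0/12 (H1) depth=12
  ? 134.128.27.208  path d0:-→d1:-→d2:-→d3:-→d4:-→d5:-→d6:-→d7:-→d8:-→d9:-→d10:-→d11:-→d12:H1  best=H1
  ? 226.124.65.98  path d0:-→d1:-→d2:-→d3:-→d4:-→d5:-→d6:-→d7:-→d8:-→d9:-→d10:-→d11:-→d12:H0→d13:-→d14:-→d15:-→d16:-→d17:-→d18:-→d19:-→d20:H3  best=H3
  + 134.134.80.0/21 (H3) depth=21
  ? 134.134.80.7  path d0:-→d1:-→d2:-→d3:-→d4:-→d5:-→d6:-→d7:-→d8:-→d9:-→d10:-→d11:-→d12:H1→d13:-→d14:-→d15:-→d16:-→d17:-→d18:-→d19:-→d20:-→d21:H3  best=H3
  + 226.124.78.0/24 (H1) depth=24
  + 224.0.0.0/5 (H3) depth=5
  ? 226.124.64.1  path d0:-→d1:-→d2:-→d3:-→d4:-→d5:H3→d6:-→d7:-→d8:-→d9:-→d10:-→d11:-→d12:H0→d13:-→d14:-→d15:-→d16:-→d17:-→d18:-→d19:-→d20:H3  best=H3
  + 0.0.0.0/0 (H3) depth=0
  del 134.128.0.0/12 (clear depth 12)
  ? 189.74.181.75  path d0:H3→d1:-→d2:-  best=H3
  ? 197.43.32.170  path d0:H3→d1:-→d2:-  best=H3
  ? 139.6.213.202  path d0:H3→d1:-→d2:-→d3:-→d4:-  best=H3
  ? 226.124.78.0  path d0:H3→d1:-→d2:-→d3:-→d4:-→d5:H3→d6:-→d7:-→d8:-→d9:-→d10:-→d11:-→d12:H0→d13:-→d14:-→d15:-→d16:-→d17:-→d18:-→d19:-→d20:H3→d21:-→d22:-→d23:-→d24:H1  best=H1
  ? 226.112.0.4  path d0:H3→d1:-→d2:-→d3:-→d4:-→d5:H3→d6:-→d7:-→d8:-→d9:-→d10:-→d11:-→d12:H0  best=H0
  ? 134.134.80.60  path d0:H3→d1:-→d2:-→d3:-→d4:-→d5:-→d6:-→d7:-→d8:-→d9:-→d10:-→d11:-→d12:-→d13:-→d14:-→d15:-→d16:-→d17:-→d18:-→d19:-→d20:-→d21:H3  best=H3
  ? 224.0.1.46  path d0:H3→d1:-→d2:-→d3:-→d4:-→d5:H3→d6:-  best=H3
  + 134.128.0.0/9 (H2) depth=9
  + 134.134.0.0/16 (H0) depth=16
  ? 224.0.0.223  path d0:H3→d1:-→d2:-→d3:-→d4:-→d5:H3→d6:-  best=H3
  ? 226.112.1.194  path d0:H3→d1:-→d2:-→d3:-→d4:-→d5:H3→d6:-→d7:-→d8:-→d9:-→d10:-→d11:-→d12:H0  best=H0
  + 134.134.83.112/28 (H3) depth=28
  ? 134.134.82.177  path d0:H3→d1:-→d2:-→d3:-→d4:-→d5:-→d6:-→d7:-→d8:-→d9:H2→d10:-→d11:-→d12:-→d13:-→d14:-→d15:-→d16:H0→d17:-→d18:-→d19:-→d20:-→d21:H3→d22:-→d23:-  best=H3
  del 134.134.83.112/28 (clear depth 28)
  + 134.0.0.0/8 (H2) depth=8
  + 134.134.80.0/20 (H1) depth=20
  del 134.134.0.0/16 (clear depth 16)
  ? 134.134.80.1  path d0:H3→d1:-→d2:-→d3:-→d4:-→d5:-→d6:-→d7:-→d8:H2→d9:H2→d10:-→d11:-→d12:-→d13:-→d14:-→d15:-→d16:-→d17:-→d18:-→d19:-→d20:H1→d21:H3→d22:-  best=H3
  + 134.0.0.0/7 (H3) depth=7
  + 226.0.0.0/8 (H1) depth=8
  + 134.134.80.0/20 (H3) depth=20
  + 132.0.0.0/6 (H3) depth=6

== LOOKUPS ==
["H0","H1","H3","H3","H3","H3","H3","H3","H1","H0","H3","H3","H3","H0","H3","H3"]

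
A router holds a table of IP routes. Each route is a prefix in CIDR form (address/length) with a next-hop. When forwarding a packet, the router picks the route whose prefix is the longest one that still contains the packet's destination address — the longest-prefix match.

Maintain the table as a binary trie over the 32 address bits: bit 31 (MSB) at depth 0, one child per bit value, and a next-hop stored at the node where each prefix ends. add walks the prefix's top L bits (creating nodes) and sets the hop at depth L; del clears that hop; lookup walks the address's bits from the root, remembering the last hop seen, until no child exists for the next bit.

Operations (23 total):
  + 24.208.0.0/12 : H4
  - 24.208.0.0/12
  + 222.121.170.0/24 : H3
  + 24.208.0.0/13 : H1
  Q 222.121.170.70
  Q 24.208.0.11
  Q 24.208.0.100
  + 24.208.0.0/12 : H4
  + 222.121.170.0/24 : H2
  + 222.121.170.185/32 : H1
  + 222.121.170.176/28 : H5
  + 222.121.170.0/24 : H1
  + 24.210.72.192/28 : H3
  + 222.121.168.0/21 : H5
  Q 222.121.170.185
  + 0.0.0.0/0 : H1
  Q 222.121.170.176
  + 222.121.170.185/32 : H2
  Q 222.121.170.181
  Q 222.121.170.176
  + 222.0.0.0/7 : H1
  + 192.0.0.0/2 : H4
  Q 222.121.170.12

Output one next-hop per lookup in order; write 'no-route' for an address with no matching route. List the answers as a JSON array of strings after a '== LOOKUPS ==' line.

Trace:
  add 24.208.0.0/12 -> H4 at depth 12
  del 24.208.0.0/12 (clear depth 12)
  add 222.121.170.0/24 -> H3 at depth 24
  add 24.208.0.0/13 -> H1 at depth 13
  ? 222.121.170.70  path d0:-→d1:-→d2:-→d3:-→d4:-→d5:-→d6:-→d7:-→d8:-→d9:-→d10:-→d11:-→d12:-→d13:-→d14:-→d15:-→d16:-→d17:-→d18:-→d19:-→d20:-→d21:-→d22:-→d23:-→d24:H3  best=H3
  ? 24.208.0.11  path d0:-→d1:-→d2:-→d3:-→d4:-→d5:-→d6:-→d7:-→d8:-→d9:-→d10:-→d11:-→d12:-→d13:H1  best=H1
  ? 24.208.0.100  path d0:-→d1:-→d2:-→d3:-→d4:-→d5:-→d6:-→d7:-→d8:-→d9:-→d10:-→d11:-→d12:-→d13:H1  best=H1
  add 24.208.0.0/12 -> H4 at depth 12
  add 222.121.170.0/24 -> H2 at depth 24
  add 222.121.170.185/32 -> H1 at depth 32
  add 222.121.170.176/28 -> H5 at depth 28
  add 222.121.170.0/24 -> H1 at depth 24
  add 24.210.72.192/28 -> H3 at depth 28
  add 222.121.168.0/21 -> H5 at depth 21
  ? 222.121.170.185  path d0:-→d1:-→d2:-→d3:-→d4:-→d5:-→d6:-→d7:-→d8:-→d9:-→d10:-→d11:-→d12:-→d13:-→d14:-→d15:-→d16:-→d17:-→d18:-→d19:-→d20:-→d21:H5→d22:-→d23:-→d24:H1→d25:-→d26:-→d27:-→d28:H5→d29:-→d30:-→d31:-→d32:H1  best=H1
  add 0.0.0.0/0 -> H1 at depth 0
  ? 222.121.170.176  path d0:H1→d1:-→d2:-→d3:-→d4:-→d5:-→d6:-→d7:-→d8:-→d9:-→d10:-→d11:-→d12:-→d13:-→d14:-→d15:-→d16:-→d17:-→d18:-→d19:-→d20:-→d21:H5→d22:-→d23:-→d24:H1→d25:-→d26:-→d27:-→d28:H5  best=H5
  add 222.121.170.185/32 -> H2 at depth 32
  ? 222.121.170.181  path d0:H1→d1:-→d2:-→d3:-→d4:-→d5:-→d6:-→d7:-→d8:-→d9:-→d10:-→d11:-→d12:-→d13:-→d14:-→d15:-→d16:-→d17:-→d18:-→d19:-→d20:-→d21:H5→d22:-→d23:-→d24:H1→d25:-→d26:-→d27:-→d28:H5  best=H5
  ? 222.121.170.176  path d0:H1→d1:-→d2:-→d3:-→d4:-→d5:-→d6:-→d7:-→d8:-→d9:-→d10:-→d11:-→d12:-→d13:-→d14:-→d15:-→d16:-→d17:-→d18:-→d19:-→d20:-→d21:H5→d22:-→d23:-→d24:H1→d25:-→d26:-→d27:-→d28:H5  best=H5
  add 222.0.0.0/7 -> H1 at depth 7
  add 192.0.0.0/2 -> H4 at depth 2
  ? 222.121.170.12  path d0:H1→d1:-→d2:H4→d3:-→d4:-→d5:-→d6:-→d7:H1→d8:-→d9:-→d10:-→d11:-→d12:-→d13:-→d14:-→d15:-→d16:-→d17:-→d18:-→d19:-→d20:-→d21:H5→d22:-→d23:-→d24:H1  best=H1

== LOOKUPS ==
["H3","H1","H1","H1","H5","H5","H5","H1"]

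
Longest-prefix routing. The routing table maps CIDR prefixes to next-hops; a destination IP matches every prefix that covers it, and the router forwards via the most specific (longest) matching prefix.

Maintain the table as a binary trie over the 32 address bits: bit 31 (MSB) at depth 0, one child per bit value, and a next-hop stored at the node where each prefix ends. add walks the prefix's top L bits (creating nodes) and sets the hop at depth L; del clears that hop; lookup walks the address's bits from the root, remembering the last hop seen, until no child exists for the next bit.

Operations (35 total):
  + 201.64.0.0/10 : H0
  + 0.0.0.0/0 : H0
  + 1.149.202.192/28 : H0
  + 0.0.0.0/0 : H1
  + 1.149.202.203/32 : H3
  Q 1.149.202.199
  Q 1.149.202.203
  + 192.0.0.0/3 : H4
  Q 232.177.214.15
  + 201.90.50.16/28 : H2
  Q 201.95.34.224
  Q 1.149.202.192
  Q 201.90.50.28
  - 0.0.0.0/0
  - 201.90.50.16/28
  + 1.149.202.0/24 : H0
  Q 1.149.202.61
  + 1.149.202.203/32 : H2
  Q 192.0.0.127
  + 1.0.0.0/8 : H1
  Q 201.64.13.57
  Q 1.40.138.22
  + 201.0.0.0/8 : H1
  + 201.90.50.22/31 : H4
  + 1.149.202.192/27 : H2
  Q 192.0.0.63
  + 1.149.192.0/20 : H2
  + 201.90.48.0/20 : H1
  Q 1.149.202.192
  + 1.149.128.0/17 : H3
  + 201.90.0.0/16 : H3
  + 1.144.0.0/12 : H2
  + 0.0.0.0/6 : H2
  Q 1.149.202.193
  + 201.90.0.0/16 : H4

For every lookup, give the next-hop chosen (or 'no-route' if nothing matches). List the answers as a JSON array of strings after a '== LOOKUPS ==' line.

Apply in order:
  + 201.64.0.0/10 (H0) depth=10
  + 0.0.0.0/0 (H0) depth=0
  + 1.149.202.192/28 (H0) depth=28
  + 0.0.0.0/0 (H1) depth=0
  + 1.149.202.203/32 (H3) depth=32
  Q 1.149.202.199: descend 0000000110010101110010101100 ; hops seen [H1,H0] ; pick H0
  Q 1.149.202.203: descend 00000001100101011100101011001011 ; hops seen [H1,H0,H3] ; pick H3
  + 192.0.0.0/3 (H4) depth=3
  Q 232.177.214.15: descend 11 ; hops seen [H1] ; pick H1
  + 201.90.50.16/28 (H2) depth=28
  Q 201.95.34.224: descend 1100100101011 ; hops seen [H1,H4,H0] ; pick H0
  Q 1.149.202.192: descend 0000000110010101110010101100 ; hops seen [H1,H0] ; pick H0
  Q 201.90.50.28: descend 1100100101011010001100100001 ; hops seen [H1,H4,H0,H2] ; pick H2
  - 0.0.0.0/0 clear@0
  - 201.90.50.16/28 clear@28
  + 1.149.202.0/24 (H0) depth=24
  Q 1.149.202.61: descend 000000011001010111001010 ; hops seen [H0] ; pick H0
  + 1.149.202.203/32 (H2) depth=32
  Q 192.0.0.127: descend 1100 ; hops seen [H4] ; pick H4
  + 1.0.0.0/8 (H1) depth=8
  Q 201.64.13.57: descend 11001001010 ; hops seen [H4,H0] ; pick H0
  Q 1.40.138.22: descend 00000001 ; hops seen [H1] ; pick H1
  + 201.0.0.0/8 (H1) depth=8
  + 201.90.50.22/31 (H4) depth=31
  + 1.149.202.192/27 (H2) depth=27
  Q 192.0.0.63: descend 1100 ; hops seen [H4] ; pick H4
  + 1.149.192.0/20 (H2) depth=20
  + 201.90.48.0/20 (H1) depth=20
  Q 1.149.202.192: descend 0000000110010101110010101100 ; hops seen [H1,H2,H0,H2,H0] ; pick H0
  + 1.149.128.0/17 (H3) depth=17
  + 201.90.0.0/16 (H3) depth=16
  + 1.144.0.0/12 (H2) depth=12
  + 0.0.0.0/6 (H2) depth=6
  Q 1.149.202.193: descend 0000000110010101110010101100 ; hops seen [H2,H1,H2,H3,H2,H0,H2,H0] ; pick H0
  + 201.90.0.0/16 (H4) depth=16

== LOOKUPS ==
["H0","H3","H1","H0","H0","H2","H0","H4","H0","H1","H4","H0","H0"]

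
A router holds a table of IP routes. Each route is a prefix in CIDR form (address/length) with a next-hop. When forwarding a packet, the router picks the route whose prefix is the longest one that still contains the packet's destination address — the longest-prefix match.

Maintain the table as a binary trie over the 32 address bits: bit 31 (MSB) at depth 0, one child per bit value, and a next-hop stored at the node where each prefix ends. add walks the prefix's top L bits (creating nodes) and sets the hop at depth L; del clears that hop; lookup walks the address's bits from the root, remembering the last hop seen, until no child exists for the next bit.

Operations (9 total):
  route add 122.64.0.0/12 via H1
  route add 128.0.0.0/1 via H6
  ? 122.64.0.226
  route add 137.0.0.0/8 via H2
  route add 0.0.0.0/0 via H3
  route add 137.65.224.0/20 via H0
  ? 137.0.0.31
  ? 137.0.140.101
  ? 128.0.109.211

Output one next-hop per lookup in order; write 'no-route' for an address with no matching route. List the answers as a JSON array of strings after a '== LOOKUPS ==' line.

Apply in order:
  add 122.64.0.0/12 -> H1 at depth 12
  add 128.0.0.0/1 -> H6 at depth 1
  lookup 122.64.0.226: bits 011110100100 walk d0:-→d1:-→d2:-→d3:-→d4:-→d5:-→d6:-→d7:-→d8:-→d9:-→d10:-→d11:-→d12:H1 -> H1
  add 137.0.0.0/8 -> H2 at depth 8
  add 0.0.0.0/0 -> H3 at depth 0
  add 137.65.224.0/20 -> H0 at depth 20
  lookup 137.0.0.31: bits 100010010 walk d0:H3→d1:H6→d2:-→d3:-→d4:-→d5:-→d6:-→d7:-→d8:H2→d9:- -> H2
  lookup 137.0.140.101: bits 100010010 walk d0:H3→d1:H6→d2:-→d3:-→d4:-→d5:-→d6:-→d7:-→d8:H2→d9:- -> H2
  lookup 128.0.109.211: bits 1000 walk d0:H3→d1:H6→d2:-→d3:-→d4:- -> H6

== LOOKUPS ==
["H1","H2","H2","H6"]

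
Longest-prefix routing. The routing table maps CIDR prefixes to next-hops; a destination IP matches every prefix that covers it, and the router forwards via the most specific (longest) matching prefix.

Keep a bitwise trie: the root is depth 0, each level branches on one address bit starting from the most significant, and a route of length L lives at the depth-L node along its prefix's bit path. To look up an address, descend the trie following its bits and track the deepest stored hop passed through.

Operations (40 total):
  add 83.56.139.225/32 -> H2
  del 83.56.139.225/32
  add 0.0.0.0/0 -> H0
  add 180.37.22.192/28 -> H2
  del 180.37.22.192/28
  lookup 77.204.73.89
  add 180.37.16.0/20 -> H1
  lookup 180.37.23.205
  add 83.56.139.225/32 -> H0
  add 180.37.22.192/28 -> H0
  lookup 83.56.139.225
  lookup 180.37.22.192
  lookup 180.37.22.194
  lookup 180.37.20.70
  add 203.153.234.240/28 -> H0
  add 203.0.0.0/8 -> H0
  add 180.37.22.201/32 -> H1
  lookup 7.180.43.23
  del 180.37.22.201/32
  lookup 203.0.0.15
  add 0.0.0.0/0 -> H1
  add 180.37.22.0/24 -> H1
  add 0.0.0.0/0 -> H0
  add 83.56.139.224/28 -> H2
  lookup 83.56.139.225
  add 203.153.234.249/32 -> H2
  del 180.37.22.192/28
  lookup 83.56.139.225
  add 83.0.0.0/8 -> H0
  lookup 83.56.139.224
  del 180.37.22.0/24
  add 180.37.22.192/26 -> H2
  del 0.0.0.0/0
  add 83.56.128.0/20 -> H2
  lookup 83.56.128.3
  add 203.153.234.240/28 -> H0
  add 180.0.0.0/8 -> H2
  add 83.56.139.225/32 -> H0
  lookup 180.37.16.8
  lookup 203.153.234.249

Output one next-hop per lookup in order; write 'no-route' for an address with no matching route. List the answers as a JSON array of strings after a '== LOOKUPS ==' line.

Trace:
  add 83.56.139.225/32 -> H2 at depth 32
  del 83.56.139.225/32 (clear depth 32)
  add 0.0.0.0/0 -> H0 at depth 0
  add 180.37.22.192/28 -> H2 at depth 28
  del 180.37.22.192/28 (clear depth 28)
  ? 77.204.73.89  path d0:H0→d1:-→d2:-→d3:-  best=H0
  add 180.37.16.0/20 -> H1 at depth 20
  ? 180.37.23.205  path d0:H0→d1:-→d2:-→d3:-→d4:-→d5:-→d6:-→d7:-→d8:-→d9:-→d10:-→d11:-→d12:-→d13:-→d14:-→d15:-→d16:-→d17:-→d18:-→d19:-→d20:H1→d21:-→d22:-→d23:-  best=H1
  add 83.56.139.225/32 -> H0 at depth 32
  add 180.37.22.192/28 -> H0 at depth 28
  ? 83.56.139.225  path d0:H0→d1:-→d2:-→d3:-→d4:-→d5:-→d6:-→d7:-→d8:-→d9:-→d10:-→d11:-→d12:-→d13:-→d14:-→d15:-→d16:-→d17:-→d18:-→d19:-→d20:-→d21:-→d22:-→d23:-→d24:-→d25:-→d26:-→d27:-→d28:-→d29:-→d30:-→d31:-→d32:H0  best=H0
  ? 180.37.22.192  path d0:H0→d1:-→d2:-→d3:-→d4:-→d5:-→d6:-→d7:-→d8:-→d9:-→d10:-→d11:-→d12:-→d13:-→d14:-→d15:-→d16:-→d17:-→d18:-→d19:-→d20:H1→d21:-→d22:-→d23:-→d24:-→d25:-→d26:-→d27:-→d28:H0  best=H0
  ? 180.37.22.194  path d0:H0→d1:-→d2:-→d3:-→d4:-→d5:-→d6:-→d7:-→d8:-→d9:-→d10:-→d11:-→d12:-→d13:-→d14:-→d15:-→d16:-→d17:-→d18:-→d19:-→d20:H1→d21:-→d22:-→d23:-→d24:-→d25:-→d26:-→d27:-→d28:H0  best=H0
  ? 180.37.20.70  path d0:H0→d1:-→d2:-→d3:-→d4:-→d5:-→d6:-→d7:-→d8:-→d9:-→d10:-→d11:-→d12:-→d13:-→d14:-→d15:-→d16:-→d17:-→d18:-→d19:-→d20:H1→d21:-→d22:-  best=H1
  add 203.153.234.240/28 -> H0 at depth 28
  add 203.0.0.0/8 -> H0 at depth 8
  add 180.37.22.201/32 -> H1 at depth 32
  ? 7.180.43.23  path d0:H0→d1:-  best=H0
  del 180.37.22.201/32 (clear depth 32)
  ? 203.0.0.15  path d0:H0→d1:-→d2:-→d3:-→d4:-→d5:-→d6:-→d7:-→d8:H0  best=H0
  add 0.0.0.0/0 -> H1 at depth 0
  add 180.37.22.0/24 -> H1 at depth 24
  add 0.0.0.0/0 -> H0 at depth 0
  add 83.56.139.224/28 -> H2 at depth 28
  ? 83.56.139.225  path d0:H0→d1:-→d2:-→d3:-→d4:-→d5:-→d6:-→d7:-→d8:-→d9:-→d10:-→d11:-→d12:-→d13:-→d14:-→d15:-→d16:-→d17:-→d18:-→d19:-→d20:-→d21:-→d22:-→d23:-→d24:-→d25:-→d26:-→d27:-→d28:H2→d29:-→d30:-→d31:-→d32:H0  best=H0
  add 203.153.234.249/32 -> H2 at depth 32
  del 180.37.22.192/28 (clear depth 28)
  ? 83.56.139.225  path d0:H0→d1:-→d2:-→d3:-→d4:-→d5:-→d6:-→d7:-→d8:-→d9:-→d10:-→d11:-→d12:-→d13:-→d14:-→d15:-→d16:-→d17:-→d18:-→d19:-→d20:-→d21:-→d22:-→d23:-→d24:-→d25:-→d26:-→d27:-→d28:H2→d29:-→d30:-→d31:-→d32:H0  best=H0
  add 83.0.0.0/8 -> H0 at depth 8
  ? 83.56.139.224  path d0:H0→d1:-→d2:-→d3:-→d4:-→d5:-→d6:-→d7:-→d8:H0→d9:-→d10:-→d11:-→d12:-→d13:-→d14:-→d15:-→d16:-→d17:-→d18:-→d19:-→d20:-→d21:-→d22:-→d23:-→d24:-→d25:-→d26:-→d27:-→d28:H2→d29:-→d30:-→d31:-  best=H2
  del 180.37.22.0/24 (clear depth 24)
  add 180.37.22.192/26 -> H2 at depth 26
  del 0.0.0.0/0 (clear depth 0)
  add 83.56.128.0/20 -> H2 at depth 20
  ? 83.56.128.3  path d0:-→d1:-→d2:-→d3:-→d4:-→d5:-→d6:-→d7:-→d8:H0→d9:-→d10:-→d11:-→d12:-→d13:-→d14:-→d15:-→d16:-→d17:-→d18:-→d19:-→d20:H2  best=H2
  add 203.153.234.240/28 -> H0 at depth 28
  add 180.0.0.0/8 -> H2 at depth 8
  add 83.56.139.225/32 -> H0 at depth 32
  ? 180.37.16.8  path d0:-→d1:-→d2:-→d3:-→d4:-→d5:-→d6:-→d7:-→d8:H2→d9:-→d10:-→d11:-→d12:-→d13:-→d14:-→d15:-→d16:-→d17:-→d18:-→d19:-→d20:H1→d21:-  best=H1
  ? 203.153.234.249  path d0:-→d1:-→d2:-→d3:-→d4:-→d5:-→d6:-→d7:-→d8:H0→d9:-→d10:-→d11:-→d12:-→d13:-→d14:-→d15:-→d16:-→d17:-→d18:-→d19:-→d20:-→d21:-→d22:-→d23:-→d24:-→d25:-→d26:-→d27:-→d28:H0→d29:-→d30:-→d31:-→d32:H2  best=H2

== LOOKUPS ==
["H0","H1","H0","H0","H0","H1","H0","H0","H0","H0","H2","H2","H1","H2"]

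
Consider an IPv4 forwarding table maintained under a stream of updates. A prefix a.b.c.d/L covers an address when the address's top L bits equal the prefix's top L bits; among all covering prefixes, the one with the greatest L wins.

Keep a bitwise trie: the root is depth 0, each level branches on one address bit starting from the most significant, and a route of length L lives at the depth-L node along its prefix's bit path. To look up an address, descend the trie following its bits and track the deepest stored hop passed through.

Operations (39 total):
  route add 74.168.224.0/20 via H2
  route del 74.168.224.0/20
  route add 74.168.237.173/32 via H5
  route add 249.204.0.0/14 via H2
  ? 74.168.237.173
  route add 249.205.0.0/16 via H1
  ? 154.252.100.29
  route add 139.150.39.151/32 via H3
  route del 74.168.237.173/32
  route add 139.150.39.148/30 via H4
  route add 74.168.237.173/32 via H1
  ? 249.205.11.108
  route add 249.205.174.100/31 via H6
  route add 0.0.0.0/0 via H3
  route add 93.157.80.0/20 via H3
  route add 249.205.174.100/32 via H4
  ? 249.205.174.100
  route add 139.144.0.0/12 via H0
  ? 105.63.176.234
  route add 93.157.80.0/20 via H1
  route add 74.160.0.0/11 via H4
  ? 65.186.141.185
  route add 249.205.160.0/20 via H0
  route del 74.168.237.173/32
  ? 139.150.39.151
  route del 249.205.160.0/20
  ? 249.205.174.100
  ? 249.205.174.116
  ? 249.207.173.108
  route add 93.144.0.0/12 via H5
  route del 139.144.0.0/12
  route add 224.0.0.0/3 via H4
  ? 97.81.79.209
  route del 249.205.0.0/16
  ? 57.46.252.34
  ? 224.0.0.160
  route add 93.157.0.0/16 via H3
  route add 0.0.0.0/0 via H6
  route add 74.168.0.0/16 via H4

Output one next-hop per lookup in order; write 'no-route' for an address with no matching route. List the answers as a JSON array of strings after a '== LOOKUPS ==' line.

Process each operation:
  + 74.168.224.0/20 (H2) depth=20
  del 74.168.224.0/20 (clear depth 20)
  + 74.168.237.173/32 (H5) depth=32
  + 249.204.0.0/14 (H2) depth=14
  lookup 74.168.237.173: bits 01001010101010001110110110101101 walk d0:-→d1:-→d2:-→d3:-→d4:-→d5:-→d6:-→d7:-→d8:-→d9:-→d10:-→d11:-→d12:-→d13:-→d14:-→d15:-→d16:-→d17:-→d18:-→d19:-→d20:-→d21:-→d22:-→d23:-→d24:-→d25:-→d26:-→d27:-→d28:-→d29:-→d30:-→d31:-→d32:H5 -> H5
  + 249.205.0.0/16 (H1) depth=16
  lookup 154.252.100.29: bits 1 walk d0:-→d1:- -> no-route
  + 139.150.39.151/32 (H3) depth=32
  del 74.168.237.173/32 (clear depth 32)
  + 139.150.39.148/30 (H4) depth=30
  + 74.168.237.173/32 (H1) depth=32
  lookup 249.205.11.108: bits 1111100111001101 walk d0:-→d1:-→d2:-→d3:-→d4:-→d5:-→d6:-→d7:-→d8:-→d9:-→d10:-→d11:-→d12:-→d13:-→d14:H2→d15:-→d16:H1 -> H1
  + 249.205.174.100/31 (H6) depth=31
  + 0.0.0.0/0 (H3) depth=0
  + 93.157.80.0/20 (H3) depth=20
  + 249.205.174.100/32 (H4) depth=32
  lookup 249.205.174.100: bits 11111001110011011010111001100100 walk d0:H3→d1:-→d2:-→d3:-→d4:-→d5:-→d6:-→d7:-→d8:-→d9:-→d10:-→d11:-→d12:-→d13:-→d14:H2→d15:-→d16:H1→d17:-→d18:-→d19:-→d20:-→d21:-→d22:-→d23:-→d24:-→d25:-→d26:-→d27:-→d28:-→d29:-→d30:-→d31:H6→d32:H4 -> H4
  + 139.144.0.0/12 (H0) depth=12
  lookup 105.63.176.234: bits 01 walk d0:H3→d1:-→d2:- -> H3
  + 93.157.80.0/20 (H1) depth=20
  + 74.160.0.0/11 (H4) depth=11
  lookup 65.186.141.185: bits 0100 walk d0:H3→d1:-→d2:-→d3:-→d4:- -> H3
  + 249.205.160.0/20 (H0) depth=20
  del 74.168.237.173/32 (clear depth 32)
  lookup 139.150.39.151: bits 10001011100101100010011110010111 walk d0:H3→d1:-→d2:-→d3:-→d4:-→d5:-→d6:-→d7:-→d8:-→d9:-→d10:-→d11:-→d12:H0→d13:-→d14:-→d15:-→d16:-→d17:-→d18:-→d19:-→d20:-→d21:-→d22:-→d23:-→d24:-→d25:-→d26:-→d27:-→d28:-→d29:-→d30:H4→d31:-→d32:H3 -> H3
  del 249.205.160.0/20 (clear depth 20)
  lookup 249.205.174.100: bits 11111001110011011010111001100100 walk d0:H3→d1:-→d2:-→d3:-→d4:-→d5:-→d6:-→d7:-→d8:-→d9:-→d10:-→d11:-→d12:-→d13:-→d14:H2→d15:-→d16:H1→d17:-→d18:-→d19:-→d20:-→d21:-→d22:-→d23:-→d24:-→d25:-→d26:-→d27:-→d28:-→d29:-→d30:-→d31:H6→d32:H4 -> H4
  lookup 249.205.174.116: bits 111110011100110110101110011 walk d0:H3→d1:-→d2:-→d3:-→d4:-→d5:-→d6:-→d7:-→d8:-→d9:-→d10:-→d11:-→d12:-→d13:-→d14:H2→d15:-→d16:H1→d17:-→d18:-→d19:-→d20:-→d21:-→d22:-→d23:-→d24:-→d25:-→d26:-→d27:- -> H1
  lookup 249.207.173.108: bits 11111001110011 walk d0:H3→d1:-→d2:-→d3:-→d4:-→d5:-→d6:-→d7:-→d8:-→d9:-→d10:-→d11:-→d12:-→d13:-→d14:H2 -> H2
  + 93.144.0.0/12 (H5) depth=12
  del 139.144.0.0/12 (clear depth 12)
  + 224.0.0.0/3 (H4) depth=3
  lookup 97.81.79.209: bits 01 walk d0:H3→d1:-→d2:- -> H3
  del 249.205.0.0/16 (clear depth 16)
  lookup 57.46.252.34: bits 0 walk d0:H3→d1:- -> H3
  lookup 224.0.0.160: bits 111 walk d0:H3→d1:-→d2:-→d3:H4 -> H4
  + 93.157.0.0/16 (H3) depth=16
  + 0.0.0.0/0 (H6) depth=0
  + 74.168.0.0/16 (H4) depth=16

== LOOKUPS ==
["H5","no-route","H1","H4","H3","H3","H3","H4","H1","H2","H3","H3","H4"]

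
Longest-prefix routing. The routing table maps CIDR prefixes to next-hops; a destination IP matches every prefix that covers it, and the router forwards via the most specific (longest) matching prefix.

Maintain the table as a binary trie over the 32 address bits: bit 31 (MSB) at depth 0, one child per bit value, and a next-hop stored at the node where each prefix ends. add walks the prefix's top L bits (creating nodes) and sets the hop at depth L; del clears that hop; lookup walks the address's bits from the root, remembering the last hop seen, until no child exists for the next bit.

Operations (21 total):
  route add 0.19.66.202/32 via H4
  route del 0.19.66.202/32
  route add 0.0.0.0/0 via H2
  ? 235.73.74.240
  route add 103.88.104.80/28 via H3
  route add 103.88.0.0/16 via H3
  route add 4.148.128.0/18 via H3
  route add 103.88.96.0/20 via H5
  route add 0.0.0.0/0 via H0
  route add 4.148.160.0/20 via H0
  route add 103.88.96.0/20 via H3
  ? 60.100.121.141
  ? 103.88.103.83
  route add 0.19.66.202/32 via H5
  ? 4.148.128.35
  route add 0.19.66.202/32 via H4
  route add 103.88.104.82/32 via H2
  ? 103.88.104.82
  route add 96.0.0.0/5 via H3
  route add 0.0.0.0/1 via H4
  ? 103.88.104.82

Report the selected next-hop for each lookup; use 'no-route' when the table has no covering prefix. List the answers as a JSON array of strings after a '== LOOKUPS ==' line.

Trace:
  add 0.19.66.202/32 -> H4 at depth 32
  del 0.19.66.202/32 (clear depth 32)
  add 0.0.0.0/0 -> H2 at depth 0
  ? 235.73.74.240  path d0:H2  best=H2
  add 103.88.104.80/28 -> H3 at depth 28
  add 103.88.0.0/16 -> H3 at depth 16
  add 4.148.128.0/18 -> H3 at depth 18
  add 103.88.96.0/20 -> H5 at depth 20
  add 0.0.0.0/0 -> H0 at depth 0
  add 4.148.160.0/20 -> H0 at depth 20
  add 103.88.96.0/20 -> H3 at depth 20
  ? 60.100.121.141  path d0:H0→d1:-→d2:-  best=H0
  ? 103.88.103.83  path d0:H0→d1:-→d2:-→d3:-→d4:-→d5:-→d6:-→d7:-→d8:-→d9:-→d10:-→d11:-→d12:-→d13:-→d14:-→d15:-→d16:H3→d17:-→d18:-→d19:-→d20:H3  best=H3
  add 0.19.66.202/32 -> H5 at depth 32
  ? 4.148.128.35  path d0:H0→d1:-→d2:-→d3:-→d4:-→d5:-→d6:-→d7:-→d8:-→d9:-→d10:-→d11:-→d12:-→d13:-→d14:-→d15:-→d16:-→d17:-→d18:H3  best=H3
  add 0.19.66.202/32 -> H4 at depth 32
  add 103.88.104.82/32 -> H2 at depth 32
  ? 103.88.104.82  path d0:H0→d1:-→d2:-→d3:-→d4:-→d5:-→d6:-→d7:-→d8:-→d9:-→d10:-→d11:-→d12:-→d13:-→d14:-→d15:-→d16:H3→d17:-→d18:-→d19:-→d20:H3→d21:-→d22:-→d23:-→d24:-→d25:-→d26:-→d27:-→d28:H3→d29:-→d30:-→d31:-→d32:H2  best=H2
  add 96.0.0.0/5 -> H3 at depth 5
  add 0.0.0.0/1 -> H4 at depth 1
  ? 103.88.104.82  path d0:H0→d1:H4→d2:-→d3:-→d4:-→d5:H3→d6:-→d7:-→d8:-→d9:-→d10:-→d11:-→d12:-→d13:-→d14:-→d15:-→d16:H3→d17:-→d18:-→d19:-→d20:H3→d21:-→d22:-→d23:-→d24:-→d25:-→d26:-→d27:-→d28:H3→d29:-→d30:-→d31:-→d32:H2  best=H2

== LOOKUPS ==
["H2","H0","H3","H3","H2","H2"]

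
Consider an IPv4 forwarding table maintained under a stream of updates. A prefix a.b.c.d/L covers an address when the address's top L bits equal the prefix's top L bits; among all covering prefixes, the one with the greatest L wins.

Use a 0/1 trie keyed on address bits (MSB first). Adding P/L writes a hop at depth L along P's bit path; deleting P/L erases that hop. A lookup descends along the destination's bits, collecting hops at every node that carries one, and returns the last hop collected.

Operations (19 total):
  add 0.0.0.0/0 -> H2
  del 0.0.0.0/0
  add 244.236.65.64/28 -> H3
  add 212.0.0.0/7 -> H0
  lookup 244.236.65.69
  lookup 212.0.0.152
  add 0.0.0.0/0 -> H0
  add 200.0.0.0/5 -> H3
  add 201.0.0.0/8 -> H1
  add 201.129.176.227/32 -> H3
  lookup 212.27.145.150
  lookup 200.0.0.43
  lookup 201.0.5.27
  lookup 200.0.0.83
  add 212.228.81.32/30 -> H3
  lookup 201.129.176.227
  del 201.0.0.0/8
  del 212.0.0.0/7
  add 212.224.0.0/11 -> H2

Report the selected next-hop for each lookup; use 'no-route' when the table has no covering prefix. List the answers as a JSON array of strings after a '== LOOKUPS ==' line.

Apply in order:
  + 0.0.0.0/0 (H2) depth=0
  del 0.0.0.0/0 (clear depth 0)
  + 244.236.65.64/28 (H3) depth=28
  + 212.0.0.0/7 (H0) depth=7
  lookup 244.236.65.69: bits 1111010011101100010000010100 walk d0:-→d1:-→d2:-→d3:-→d4:-→d5:-→d6:-→d7:-→d8:-→d9:-→d10:-→d11:-→d12:-→d13:-→d14:-→d15:-→d16:-→d17:-→d18:-→d19:-→d20:-→d21:-→d22:-→d23:-→d24:-→d25:-→d26:-→d27:-→d28:H3 -> H3
  lookup 212.0.0.152: bits 1101010 walk d0:-→d1:-→d2:-→d3:-→d4:-→d5:-→d6:-→d7:H0 -> H0
  + 0.0.0.0/0 (H0) depth=0
  + 200.0.0.0/5 (H3) depth=5
  + 201.0.0.0/8 (H1) depth=8
  + 201.129.176.227/32 (H3) depth=32
  lookup 212.27.145.150: bits 1101010 walk d0:H0→d1:-→d2:-→d3:-→d4:-→d5:-→d6:-→d7:H0 -> H0
  lookup 200.0.0.43: bits 1100100 walk d0:H0→d1:-→d2:-→d3:-→d4:-→d5:H3→d6:-→d7:- -> H3
  lookup 201.0.5.27: bits 11001001 walk d0:H0→d1:-→d2:-→d3:-→d4:-→d5:H3→d6:-→d7:-→d8:H1 -> H1
  lookup 200.0.0.83: bits 1100100 walk d0:H0→d1:-→d2:-→d3:-→d4:-→d5:H3→d6:-→d7:- -> H3
  + 212.228.81.32/30 (H3) depth=30
  lookup 201.129.176.227: bits 11001001100000011011000011100011 walk d0:H0→d1:-→d2:-→d3:-→d4:-→d5:H3→d6:-→d7:-→d8:H1→d9:-→d10:-→d11:-→d12:-→d13:-→d14:-→d15:-→d16:-→d17:-→d18:-→d19:-→d20:-→d21:-→d22:-→d23:-→d24:-→d25:-→d26:-→d27:-→d28:-→d29:-→d30:-→d31:-→d32:H3 -> H3
  del 201.0.0.0/8 (clear depth 8)
  del 212.0.0.0/7 (clear depth 7)
  + 212.224.0.0/11 (H2) depth=11

== LOOKUPS ==
["H3","H0","H0","H3","H1","H3","H3"]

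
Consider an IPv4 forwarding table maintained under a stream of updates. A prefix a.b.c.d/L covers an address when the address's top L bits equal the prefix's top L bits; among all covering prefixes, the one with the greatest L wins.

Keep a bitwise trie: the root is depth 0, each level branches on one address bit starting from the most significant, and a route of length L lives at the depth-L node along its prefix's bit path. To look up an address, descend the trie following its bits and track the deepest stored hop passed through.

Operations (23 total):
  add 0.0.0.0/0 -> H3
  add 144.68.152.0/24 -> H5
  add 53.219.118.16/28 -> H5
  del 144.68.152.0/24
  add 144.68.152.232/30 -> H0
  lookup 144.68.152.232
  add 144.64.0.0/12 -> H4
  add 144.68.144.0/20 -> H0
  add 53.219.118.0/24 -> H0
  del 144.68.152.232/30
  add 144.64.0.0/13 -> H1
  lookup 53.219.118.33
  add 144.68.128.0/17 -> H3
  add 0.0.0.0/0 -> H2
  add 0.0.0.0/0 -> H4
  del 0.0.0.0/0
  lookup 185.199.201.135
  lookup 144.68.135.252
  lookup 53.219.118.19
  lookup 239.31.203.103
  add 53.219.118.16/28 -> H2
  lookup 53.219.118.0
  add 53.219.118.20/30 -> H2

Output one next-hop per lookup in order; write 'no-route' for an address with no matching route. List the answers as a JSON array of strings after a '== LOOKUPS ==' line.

Apply in order:
  add 0.0.0.0/0 -> H3 at depth 0
  add 144.68.152.0/24 -> H5 at depth 24
  add 53.219.118.16/28 -> H5 at depth 28
  - 144.68.152.0/24 clear@24
  add 144.68.152.232/30 -> H0 at depth 30
  ? 144.68.152.232  path d0:H3→d1:-→d2:-→d3:-→d4:-→d5:-→d6:-→d7:-→d8:-→d9:-→d10:-→d11:-→d12:-→d13:-→d14:-→d15:-→d16:-→d17:-→d18:-→d19:-→d20:-→d21:-→d22:-→d23:-→d24:-→d25:-→d26:-→d27:-→d28:-→d29:-→d30:H0  best=H0
  add 144.64.0.0/12 -> H4 at depth 12
  add 144.68.144.0/20 -> H0 at depth 20
  add 53.219.118.0/24 -> H0 at depth 24
  - 144.68.152.232/30 clear@30
  add 144.64.0.0/13 -> H1 at depth 13
  ? 53.219.118.33  path d0:H3→d1:-→d2:-→d3:-→d4:-→d5:-→d6:-→d7:-→d8:-→d9:-→d10:-→d11:-→d12:-→d13:-→d14:-→d15:-→d16:-→d17:-→d18:-→d19:-→d20:-→d21:-→d22:-→d23:-→d24:H0→d25:-→d26:-  best=H0
  add 144.68.128.0/17 -> H3 at depth 17
  add 0.0.0.0/0 -> H2 at depth 0
  add 0.0.0.0/0 -> H4 at depth 0
  - 0.0.0.0/0 clear@0
  ? 185.199.201.135  path d0:-→d1:-→d2:-  best=no-route
  ? 144.68.135.252  path d0:-→d1:-→d2:-→d3:-→d4:-→d5:-→d6:-→d7:-→d8:-→d9:-→d10:-→d11:-→d12:H4→d13:H1→d14:-→d15:-→d16:-→d17:H3→d18:-→d19:-  best=H3
  ? 53.219.118.19  path d0:-→d1:-→d2:-→d3:-→d4:-→d5:-→d6:-→d7:-→d8:-→d9:-→d10:-→d11:-→d12:-→d13:-→d14:-→d15:-→d16:-→d17:-→d18:-→d19:-→d20:-→d21:-→d22:-→d23:-→d24:H0→d25:-→d26:-→d27:-→d28:H5  best=H5
  ? 239.31.203.103  path d0:-→d1:-  best=no-route
  add 53.219.118.16/28 -> H2 at depth 28
  ? 53.219.118.0  path d0:-→d1:-→d2:-→d3:-→d4:-→d5:-→d6:-→d7:-→d8:-→d9:-→d10:-→d11:-→d12:-→d13:-→d14:-→d15:-→d16:-→d17:-→d18:-→d19:-→d20:-→d21:-→d22:-→d23:-→d24:H0→d25:-→d26:-→d27:-  best=H0
  add 53.219.118.20/30 -> H2 at depth 30

== LOOKUPS ==
["H0","H0","no-route","H3","H5","no-route","H0"]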